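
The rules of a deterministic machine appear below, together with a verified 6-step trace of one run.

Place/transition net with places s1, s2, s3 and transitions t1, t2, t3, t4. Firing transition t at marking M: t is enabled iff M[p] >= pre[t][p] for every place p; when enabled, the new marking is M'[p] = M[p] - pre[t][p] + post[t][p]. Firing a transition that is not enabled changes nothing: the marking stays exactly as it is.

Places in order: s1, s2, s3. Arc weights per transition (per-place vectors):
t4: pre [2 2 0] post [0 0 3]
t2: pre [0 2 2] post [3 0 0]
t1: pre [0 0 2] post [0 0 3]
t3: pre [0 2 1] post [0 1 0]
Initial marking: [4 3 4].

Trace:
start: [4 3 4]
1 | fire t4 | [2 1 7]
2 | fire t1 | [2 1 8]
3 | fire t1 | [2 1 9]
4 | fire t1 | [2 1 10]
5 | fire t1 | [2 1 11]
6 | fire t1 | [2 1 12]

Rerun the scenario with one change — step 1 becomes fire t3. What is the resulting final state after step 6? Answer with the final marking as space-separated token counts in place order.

4 2 8

(re-executing from step 1 with the substitution; state before step 1: [4 3 4])
1 | fire t3 | [4 2 3]
2 | fire t1 | [4 2 4]
3 | fire t1 | [4 2 5]
4 | fire t1 | [4 2 6]
5 | fire t1 | [4 2 7]
6 | fire t1 | [4 2 8]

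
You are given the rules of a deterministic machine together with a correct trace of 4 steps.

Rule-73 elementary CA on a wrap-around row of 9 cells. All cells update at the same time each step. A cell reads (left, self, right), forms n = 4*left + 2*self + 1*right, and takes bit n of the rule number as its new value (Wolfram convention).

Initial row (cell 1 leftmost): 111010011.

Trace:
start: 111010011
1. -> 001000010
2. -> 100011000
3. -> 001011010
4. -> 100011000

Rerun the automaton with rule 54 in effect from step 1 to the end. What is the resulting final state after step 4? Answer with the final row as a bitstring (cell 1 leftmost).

100011000

(re-executing steps 1..4 under rule 54; state before step 1: 111010011)
1. -> 000111100
2. -> 001000010
3. -> 011100111
4. -> 100011000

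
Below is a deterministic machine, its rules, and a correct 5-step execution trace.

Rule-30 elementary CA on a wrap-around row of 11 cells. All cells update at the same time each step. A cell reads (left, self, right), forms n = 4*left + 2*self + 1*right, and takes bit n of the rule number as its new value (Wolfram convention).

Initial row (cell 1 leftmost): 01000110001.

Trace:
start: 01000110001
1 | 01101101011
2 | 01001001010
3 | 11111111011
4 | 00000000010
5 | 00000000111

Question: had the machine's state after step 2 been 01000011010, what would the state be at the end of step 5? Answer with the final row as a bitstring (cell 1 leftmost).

00110001001

state after step 2 := 01000011010
3 | 11100110011
4 | 00011101110
5 | 00110001001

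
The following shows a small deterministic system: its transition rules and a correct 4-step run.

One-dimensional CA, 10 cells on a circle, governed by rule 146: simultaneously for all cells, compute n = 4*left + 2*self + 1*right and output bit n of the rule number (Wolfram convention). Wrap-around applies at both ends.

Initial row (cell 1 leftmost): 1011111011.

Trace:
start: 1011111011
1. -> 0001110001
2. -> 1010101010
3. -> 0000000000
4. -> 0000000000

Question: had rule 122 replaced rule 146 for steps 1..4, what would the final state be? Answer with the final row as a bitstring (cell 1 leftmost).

(re-executing steps 1..4 under rule 122; state before step 1: 1011111011)
1. -> 1110001110
2. -> 1011011011
3. -> 1111111110
4. -> 1000000011

1000000011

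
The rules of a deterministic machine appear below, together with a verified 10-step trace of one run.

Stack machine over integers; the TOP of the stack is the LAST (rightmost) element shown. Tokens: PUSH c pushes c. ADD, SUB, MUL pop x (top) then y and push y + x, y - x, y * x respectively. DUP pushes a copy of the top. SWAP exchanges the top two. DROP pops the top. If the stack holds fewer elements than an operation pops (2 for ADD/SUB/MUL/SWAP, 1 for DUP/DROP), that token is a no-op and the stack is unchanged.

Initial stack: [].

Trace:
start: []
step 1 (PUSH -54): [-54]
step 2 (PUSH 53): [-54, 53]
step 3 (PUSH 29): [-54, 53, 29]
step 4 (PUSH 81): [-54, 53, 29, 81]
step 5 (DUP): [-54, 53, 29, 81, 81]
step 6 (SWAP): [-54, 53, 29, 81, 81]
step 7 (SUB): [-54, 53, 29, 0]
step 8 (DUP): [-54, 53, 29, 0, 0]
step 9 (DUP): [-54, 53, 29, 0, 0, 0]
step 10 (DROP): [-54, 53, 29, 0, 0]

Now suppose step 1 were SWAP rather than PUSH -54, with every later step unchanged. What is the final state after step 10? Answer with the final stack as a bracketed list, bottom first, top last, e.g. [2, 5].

[53, 29, 0, 0]

(re-executing from step 1 with the substitution; state before step 1: [])
step 1 (SWAP): []
step 2 (PUSH 53): [53]
step 3 (PUSH 29): [53, 29]
step 4 (PUSH 81): [53, 29, 81]
step 5 (DUP): [53, 29, 81, 81]
step 6 (SWAP): [53, 29, 81, 81]
step 7 (SUB): [53, 29, 0]
step 8 (DUP): [53, 29, 0, 0]
step 9 (DUP): [53, 29, 0, 0, 0]
step 10 (DROP): [53, 29, 0, 0]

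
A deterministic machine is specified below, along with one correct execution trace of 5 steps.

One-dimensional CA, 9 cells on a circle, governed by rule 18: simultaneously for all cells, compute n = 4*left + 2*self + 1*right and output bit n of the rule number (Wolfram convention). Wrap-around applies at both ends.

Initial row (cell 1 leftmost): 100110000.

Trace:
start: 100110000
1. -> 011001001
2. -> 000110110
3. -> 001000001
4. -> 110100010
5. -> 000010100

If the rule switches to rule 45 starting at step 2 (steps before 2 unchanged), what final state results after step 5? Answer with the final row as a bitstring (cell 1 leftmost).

111100001

(re-executing steps 2..5 under rule 45; state before step 2: 011001001)
2. -> 110001001
3. -> 000101001
4. -> 010111001
5. -> 111100001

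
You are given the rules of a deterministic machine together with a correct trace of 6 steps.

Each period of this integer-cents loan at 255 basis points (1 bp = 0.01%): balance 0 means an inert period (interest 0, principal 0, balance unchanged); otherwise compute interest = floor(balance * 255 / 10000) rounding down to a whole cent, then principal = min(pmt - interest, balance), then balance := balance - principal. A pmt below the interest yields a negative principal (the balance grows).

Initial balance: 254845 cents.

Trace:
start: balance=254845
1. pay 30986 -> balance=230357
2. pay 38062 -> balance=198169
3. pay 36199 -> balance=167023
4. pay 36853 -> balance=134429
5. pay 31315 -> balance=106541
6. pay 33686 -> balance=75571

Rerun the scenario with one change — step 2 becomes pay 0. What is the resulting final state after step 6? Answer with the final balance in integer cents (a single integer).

(re-executing from step 2 with the substitution; state before step 2: balance=230357)
2. pay 0 -> balance=236231
3. pay 36199 -> balance=206055
4. pay 36853 -> balance=174456
5. pay 31315 -> balance=147589
6. pay 33686 -> balance=117666

117666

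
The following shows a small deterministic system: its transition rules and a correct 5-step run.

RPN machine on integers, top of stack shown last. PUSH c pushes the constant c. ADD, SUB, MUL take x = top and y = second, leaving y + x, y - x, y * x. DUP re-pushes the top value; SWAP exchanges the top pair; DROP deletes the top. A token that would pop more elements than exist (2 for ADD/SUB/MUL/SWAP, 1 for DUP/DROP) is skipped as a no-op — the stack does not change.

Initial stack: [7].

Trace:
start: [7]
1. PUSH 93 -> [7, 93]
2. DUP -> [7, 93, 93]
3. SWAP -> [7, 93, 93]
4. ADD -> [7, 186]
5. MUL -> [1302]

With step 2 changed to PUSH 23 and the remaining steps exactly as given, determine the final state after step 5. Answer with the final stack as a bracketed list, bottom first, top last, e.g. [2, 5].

(re-executing from step 2 with the substitution; state before step 2: [7, 93])
2. PUSH 23 -> [7, 93, 23]
3. SWAP -> [7, 23, 93]
4. ADD -> [7, 116]
5. MUL -> [812]

[812]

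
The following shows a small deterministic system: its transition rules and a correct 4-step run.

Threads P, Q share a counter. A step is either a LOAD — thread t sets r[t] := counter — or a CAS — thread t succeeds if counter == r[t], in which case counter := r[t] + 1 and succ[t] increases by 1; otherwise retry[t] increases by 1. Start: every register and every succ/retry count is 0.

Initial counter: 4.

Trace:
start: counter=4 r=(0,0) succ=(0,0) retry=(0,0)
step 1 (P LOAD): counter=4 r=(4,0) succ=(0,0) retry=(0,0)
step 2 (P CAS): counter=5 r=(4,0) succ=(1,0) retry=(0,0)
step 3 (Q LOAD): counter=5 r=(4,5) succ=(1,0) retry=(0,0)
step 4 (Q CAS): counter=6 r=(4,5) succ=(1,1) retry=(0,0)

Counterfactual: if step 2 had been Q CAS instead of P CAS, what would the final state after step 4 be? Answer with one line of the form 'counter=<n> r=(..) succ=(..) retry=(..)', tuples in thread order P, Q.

(re-executing from step 2 with the substitution; state before step 2: counter=4 r=(4,0) succ=(0,0) retry=(0,0))
step 2 (Q CAS): counter=4 r=(4,0) succ=(0,0) retry=(0,1)
step 3 (Q LOAD): counter=4 r=(4,4) succ=(0,0) retry=(0,1)
step 4 (Q CAS): counter=5 r=(4,4) succ=(0,1) retry=(0,1)

counter=5 r=(4,4) succ=(0,1) retry=(0,1)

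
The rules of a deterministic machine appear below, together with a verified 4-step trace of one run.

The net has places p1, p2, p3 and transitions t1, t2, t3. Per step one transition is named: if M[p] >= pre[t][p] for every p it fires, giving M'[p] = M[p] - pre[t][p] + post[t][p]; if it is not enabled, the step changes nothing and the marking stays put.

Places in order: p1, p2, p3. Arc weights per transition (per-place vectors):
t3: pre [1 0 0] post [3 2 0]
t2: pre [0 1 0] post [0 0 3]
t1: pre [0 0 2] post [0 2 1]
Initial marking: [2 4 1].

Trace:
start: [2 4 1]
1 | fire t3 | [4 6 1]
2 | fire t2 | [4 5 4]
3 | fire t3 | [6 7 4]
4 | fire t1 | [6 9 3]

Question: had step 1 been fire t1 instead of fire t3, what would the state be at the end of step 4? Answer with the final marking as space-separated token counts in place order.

(re-executing from step 1 with the substitution; state before step 1: [2 4 1])
1 | fire t1 | [2 4 1]
2 | fire t2 | [2 3 4]
3 | fire t3 | [4 5 4]
4 | fire t1 | [4 7 3]

4 7 3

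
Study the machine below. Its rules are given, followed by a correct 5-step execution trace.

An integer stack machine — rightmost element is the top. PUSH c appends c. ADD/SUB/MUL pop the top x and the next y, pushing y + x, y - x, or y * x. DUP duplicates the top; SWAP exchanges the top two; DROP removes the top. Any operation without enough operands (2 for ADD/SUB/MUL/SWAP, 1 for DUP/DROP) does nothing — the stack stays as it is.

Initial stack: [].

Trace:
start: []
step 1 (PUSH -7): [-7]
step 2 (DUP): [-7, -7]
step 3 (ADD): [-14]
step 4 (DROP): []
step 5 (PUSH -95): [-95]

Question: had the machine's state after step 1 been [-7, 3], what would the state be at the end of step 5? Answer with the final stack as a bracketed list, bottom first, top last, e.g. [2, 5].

[-7, -95]

state after step 1 := [-7, 3]
step 2 (DUP): [-7, 3, 3]
step 3 (ADD): [-7, 6]
step 4 (DROP): [-7]
step 5 (PUSH -95): [-7, -95]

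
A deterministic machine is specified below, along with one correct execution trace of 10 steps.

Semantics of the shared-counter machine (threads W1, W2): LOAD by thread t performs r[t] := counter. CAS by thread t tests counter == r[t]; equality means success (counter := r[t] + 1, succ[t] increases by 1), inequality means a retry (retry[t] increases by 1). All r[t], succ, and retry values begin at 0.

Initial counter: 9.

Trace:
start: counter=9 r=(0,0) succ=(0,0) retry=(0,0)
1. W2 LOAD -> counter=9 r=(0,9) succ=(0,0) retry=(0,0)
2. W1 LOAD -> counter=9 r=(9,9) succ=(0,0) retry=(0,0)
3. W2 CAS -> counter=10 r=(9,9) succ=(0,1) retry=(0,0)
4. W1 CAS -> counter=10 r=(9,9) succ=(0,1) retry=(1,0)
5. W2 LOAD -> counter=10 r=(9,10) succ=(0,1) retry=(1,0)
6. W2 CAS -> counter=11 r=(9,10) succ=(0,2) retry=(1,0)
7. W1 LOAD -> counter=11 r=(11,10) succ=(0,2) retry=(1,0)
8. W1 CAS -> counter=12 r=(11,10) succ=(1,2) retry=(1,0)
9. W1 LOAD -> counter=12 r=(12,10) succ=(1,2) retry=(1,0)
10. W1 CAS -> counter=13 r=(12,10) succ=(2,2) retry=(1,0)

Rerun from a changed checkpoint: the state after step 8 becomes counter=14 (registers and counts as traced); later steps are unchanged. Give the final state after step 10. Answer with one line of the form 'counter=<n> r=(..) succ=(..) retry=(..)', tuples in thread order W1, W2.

counter=15 r=(14,10) succ=(2,2) retry=(1,0)

state after step 8 := counter=14 r=(11,10) succ=(1,2) retry=(1,0)
9. W1 LOAD -> counter=14 r=(14,10) succ=(1,2) retry=(1,0)
10. W1 CAS -> counter=15 r=(14,10) succ=(2,2) retry=(1,0)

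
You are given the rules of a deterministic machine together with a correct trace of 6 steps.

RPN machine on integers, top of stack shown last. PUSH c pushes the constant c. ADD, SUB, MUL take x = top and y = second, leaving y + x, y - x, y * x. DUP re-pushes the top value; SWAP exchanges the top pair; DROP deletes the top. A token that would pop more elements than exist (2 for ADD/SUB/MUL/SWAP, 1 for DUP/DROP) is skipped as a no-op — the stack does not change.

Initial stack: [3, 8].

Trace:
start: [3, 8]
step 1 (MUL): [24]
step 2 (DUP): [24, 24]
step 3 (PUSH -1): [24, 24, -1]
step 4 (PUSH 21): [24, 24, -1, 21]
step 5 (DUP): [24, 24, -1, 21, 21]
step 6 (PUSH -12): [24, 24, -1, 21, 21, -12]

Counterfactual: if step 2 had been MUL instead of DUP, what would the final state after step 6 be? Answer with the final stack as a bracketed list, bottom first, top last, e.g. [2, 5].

(re-executing from step 2 with the substitution; state before step 2: [24])
step 2 (MUL): [24]
step 3 (PUSH -1): [24, -1]
step 4 (PUSH 21): [24, -1, 21]
step 5 (DUP): [24, -1, 21, 21]
step 6 (PUSH -12): [24, -1, 21, 21, -12]

[24, -1, 21, 21, -12]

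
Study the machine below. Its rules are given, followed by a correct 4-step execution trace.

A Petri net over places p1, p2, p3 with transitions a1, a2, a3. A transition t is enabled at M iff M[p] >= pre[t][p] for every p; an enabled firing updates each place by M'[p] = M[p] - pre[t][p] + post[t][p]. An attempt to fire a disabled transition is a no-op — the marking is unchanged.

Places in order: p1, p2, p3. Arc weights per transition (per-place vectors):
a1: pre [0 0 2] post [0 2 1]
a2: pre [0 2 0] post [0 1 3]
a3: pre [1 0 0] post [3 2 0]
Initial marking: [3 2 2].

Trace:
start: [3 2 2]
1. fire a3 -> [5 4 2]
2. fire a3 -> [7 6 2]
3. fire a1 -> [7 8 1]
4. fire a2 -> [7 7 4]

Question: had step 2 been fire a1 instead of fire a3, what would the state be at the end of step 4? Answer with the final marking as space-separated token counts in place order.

5 5 4

(re-executing from step 2 with the substitution; state before step 2: [5 4 2])
2. fire a1 -> [5 6 1]
3. fire a1 -> [5 6 1]
4. fire a2 -> [5 5 4]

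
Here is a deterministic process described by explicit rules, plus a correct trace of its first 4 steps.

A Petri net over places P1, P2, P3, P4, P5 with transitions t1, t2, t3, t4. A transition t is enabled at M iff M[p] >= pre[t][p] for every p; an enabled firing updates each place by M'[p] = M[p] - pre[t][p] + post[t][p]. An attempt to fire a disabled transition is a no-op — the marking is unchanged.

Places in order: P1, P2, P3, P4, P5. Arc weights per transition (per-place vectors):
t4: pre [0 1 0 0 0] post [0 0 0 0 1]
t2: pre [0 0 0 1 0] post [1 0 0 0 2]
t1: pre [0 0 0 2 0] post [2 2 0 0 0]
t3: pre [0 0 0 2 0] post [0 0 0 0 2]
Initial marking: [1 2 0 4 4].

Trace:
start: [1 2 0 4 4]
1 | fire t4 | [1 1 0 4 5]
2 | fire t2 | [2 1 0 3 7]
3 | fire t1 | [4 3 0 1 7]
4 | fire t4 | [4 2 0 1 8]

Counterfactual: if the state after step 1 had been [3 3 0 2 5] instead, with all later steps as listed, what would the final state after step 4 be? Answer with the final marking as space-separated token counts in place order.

4 2 0 1 8

state after step 1 := [3 3 0 2 5]
2 | fire t2 | [4 3 0 1 7]
3 | fire t1 | [4 3 0 1 7]
4 | fire t4 | [4 2 0 1 8]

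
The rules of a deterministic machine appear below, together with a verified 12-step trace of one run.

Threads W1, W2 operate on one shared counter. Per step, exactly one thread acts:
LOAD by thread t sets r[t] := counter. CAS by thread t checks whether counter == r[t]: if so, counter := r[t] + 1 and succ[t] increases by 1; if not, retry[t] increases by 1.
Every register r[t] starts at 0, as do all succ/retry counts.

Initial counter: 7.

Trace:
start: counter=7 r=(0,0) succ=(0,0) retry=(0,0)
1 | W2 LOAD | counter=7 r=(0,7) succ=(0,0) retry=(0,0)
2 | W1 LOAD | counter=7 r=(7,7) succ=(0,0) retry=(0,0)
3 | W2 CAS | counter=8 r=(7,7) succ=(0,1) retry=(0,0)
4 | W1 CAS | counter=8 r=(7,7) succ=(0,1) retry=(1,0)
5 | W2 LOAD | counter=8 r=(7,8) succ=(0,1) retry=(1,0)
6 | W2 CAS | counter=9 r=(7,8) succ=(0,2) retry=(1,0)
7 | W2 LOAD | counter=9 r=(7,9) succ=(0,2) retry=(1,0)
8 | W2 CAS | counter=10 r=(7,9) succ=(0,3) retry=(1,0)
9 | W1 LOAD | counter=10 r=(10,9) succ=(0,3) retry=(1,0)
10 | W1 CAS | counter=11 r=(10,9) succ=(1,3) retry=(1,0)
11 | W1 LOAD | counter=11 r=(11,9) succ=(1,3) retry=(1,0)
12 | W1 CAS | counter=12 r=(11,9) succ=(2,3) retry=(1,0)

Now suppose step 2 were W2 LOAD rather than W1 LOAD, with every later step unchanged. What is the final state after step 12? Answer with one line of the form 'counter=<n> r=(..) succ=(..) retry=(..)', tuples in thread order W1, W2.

counter=12 r=(11,9) succ=(2,3) retry=(1,0)

(re-executing from step 2 with the substitution; state before step 2: counter=7 r=(0,7) succ=(0,0) retry=(0,0))
2 | W2 LOAD | counter=7 r=(0,7) succ=(0,0) retry=(0,0)
3 | W2 CAS | counter=8 r=(0,7) succ=(0,1) retry=(0,0)
4 | W1 CAS | counter=8 r=(0,7) succ=(0,1) retry=(1,0)
5 | W2 LOAD | counter=8 r=(0,8) succ=(0,1) retry=(1,0)
6 | W2 CAS | counter=9 r=(0,8) succ=(0,2) retry=(1,0)
7 | W2 LOAD | counter=9 r=(0,9) succ=(0,2) retry=(1,0)
8 | W2 CAS | counter=10 r=(0,9) succ=(0,3) retry=(1,0)
9 | W1 LOAD | counter=10 r=(10,9) succ=(0,3) retry=(1,0)
10 | W1 CAS | counter=11 r=(10,9) succ=(1,3) retry=(1,0)
11 | W1 LOAD | counter=11 r=(11,9) succ=(1,3) retry=(1,0)
12 | W1 CAS | counter=12 r=(11,9) succ=(2,3) retry=(1,0)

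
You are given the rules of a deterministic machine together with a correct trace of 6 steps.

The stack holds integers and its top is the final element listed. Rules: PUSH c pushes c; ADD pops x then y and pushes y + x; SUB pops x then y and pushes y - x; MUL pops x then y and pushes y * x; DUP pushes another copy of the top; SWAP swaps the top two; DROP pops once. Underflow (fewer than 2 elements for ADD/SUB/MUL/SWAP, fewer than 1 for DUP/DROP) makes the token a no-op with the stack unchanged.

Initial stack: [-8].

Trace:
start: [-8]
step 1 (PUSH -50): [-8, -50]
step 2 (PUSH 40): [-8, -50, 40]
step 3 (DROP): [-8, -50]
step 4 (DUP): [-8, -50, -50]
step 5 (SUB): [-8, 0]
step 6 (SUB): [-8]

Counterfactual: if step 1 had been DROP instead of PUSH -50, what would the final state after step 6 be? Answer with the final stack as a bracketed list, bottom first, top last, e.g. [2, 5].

[]

(re-executing from step 1 with the substitution; state before step 1: [-8])
step 1 (DROP): []
step 2 (PUSH 40): [40]
step 3 (DROP): []
step 4 (DUP): []
step 5 (SUB): []
step 6 (SUB): []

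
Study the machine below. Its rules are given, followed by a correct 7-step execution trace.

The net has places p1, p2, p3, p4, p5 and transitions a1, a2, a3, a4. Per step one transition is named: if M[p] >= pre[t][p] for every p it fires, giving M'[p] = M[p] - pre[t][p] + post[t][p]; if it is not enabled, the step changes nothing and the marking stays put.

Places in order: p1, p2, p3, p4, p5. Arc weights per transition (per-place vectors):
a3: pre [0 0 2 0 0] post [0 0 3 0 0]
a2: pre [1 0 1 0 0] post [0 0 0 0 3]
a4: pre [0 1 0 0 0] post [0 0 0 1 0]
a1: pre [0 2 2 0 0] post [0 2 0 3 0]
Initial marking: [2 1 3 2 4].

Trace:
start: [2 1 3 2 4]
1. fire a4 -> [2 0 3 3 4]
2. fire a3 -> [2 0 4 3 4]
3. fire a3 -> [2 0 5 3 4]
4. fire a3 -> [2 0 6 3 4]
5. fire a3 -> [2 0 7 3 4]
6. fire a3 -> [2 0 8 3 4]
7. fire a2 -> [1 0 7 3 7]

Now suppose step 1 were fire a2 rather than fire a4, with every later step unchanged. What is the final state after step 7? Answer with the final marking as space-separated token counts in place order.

0 1 6 2 10

(re-executing from step 1 with the substitution; state before step 1: [2 1 3 2 4])
1. fire a2 -> [1 1 2 2 7]
2. fire a3 -> [1 1 3 2 7]
3. fire a3 -> [1 1 4 2 7]
4. fire a3 -> [1 1 5 2 7]
5. fire a3 -> [1 1 6 2 7]
6. fire a3 -> [1 1 7 2 7]
7. fire a2 -> [0 1 6 2 10]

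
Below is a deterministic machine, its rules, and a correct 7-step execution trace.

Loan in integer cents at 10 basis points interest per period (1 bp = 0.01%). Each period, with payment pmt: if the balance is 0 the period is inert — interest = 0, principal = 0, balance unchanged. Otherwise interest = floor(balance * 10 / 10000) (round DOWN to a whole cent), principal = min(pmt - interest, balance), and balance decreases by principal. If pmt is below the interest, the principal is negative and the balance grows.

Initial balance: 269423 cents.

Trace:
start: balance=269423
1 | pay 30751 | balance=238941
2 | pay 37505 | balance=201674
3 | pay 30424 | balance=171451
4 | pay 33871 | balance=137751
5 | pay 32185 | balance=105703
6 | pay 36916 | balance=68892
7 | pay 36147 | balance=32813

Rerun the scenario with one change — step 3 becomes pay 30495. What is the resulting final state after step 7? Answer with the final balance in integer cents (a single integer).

(re-executing from step 3 with the substitution; state before step 3: balance=201674)
3 | pay 30495 | balance=171380
4 | pay 33871 | balance=137680
5 | pay 32185 | balance=105632
6 | pay 36916 | balance=68821
7 | pay 36147 | balance=32742

32742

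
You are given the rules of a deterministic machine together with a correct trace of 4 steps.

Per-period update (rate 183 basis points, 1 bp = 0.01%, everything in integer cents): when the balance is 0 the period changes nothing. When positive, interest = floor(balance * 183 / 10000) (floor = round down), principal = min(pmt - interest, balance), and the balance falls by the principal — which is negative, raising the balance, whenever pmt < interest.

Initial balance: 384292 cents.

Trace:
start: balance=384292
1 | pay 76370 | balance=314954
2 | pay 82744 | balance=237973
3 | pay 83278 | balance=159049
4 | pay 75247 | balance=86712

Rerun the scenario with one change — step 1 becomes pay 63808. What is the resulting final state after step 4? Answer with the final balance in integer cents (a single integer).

(re-executing from step 1 with the substitution; state before step 1: balance=384292)
1 | pay 63808 | balance=327516
2 | pay 82744 | balance=250765
3 | pay 83278 | balance=172075
4 | pay 75247 | balance=99976

99976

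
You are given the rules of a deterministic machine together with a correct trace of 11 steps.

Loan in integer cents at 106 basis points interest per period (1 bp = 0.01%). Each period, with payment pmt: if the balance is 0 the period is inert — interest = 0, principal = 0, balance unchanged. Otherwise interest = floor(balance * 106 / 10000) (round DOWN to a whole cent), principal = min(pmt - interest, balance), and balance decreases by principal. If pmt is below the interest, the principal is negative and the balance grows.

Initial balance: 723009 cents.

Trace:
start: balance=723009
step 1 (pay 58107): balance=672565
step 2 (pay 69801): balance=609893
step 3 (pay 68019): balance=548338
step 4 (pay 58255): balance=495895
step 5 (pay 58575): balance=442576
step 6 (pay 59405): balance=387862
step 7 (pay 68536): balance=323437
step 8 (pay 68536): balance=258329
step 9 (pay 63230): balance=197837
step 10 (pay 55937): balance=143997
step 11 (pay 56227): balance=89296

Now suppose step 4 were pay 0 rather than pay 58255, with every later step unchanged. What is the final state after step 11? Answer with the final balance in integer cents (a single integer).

(re-executing from step 4 with the substitution; state before step 4: balance=548338)
step 4 (pay 0): balance=554150
step 5 (pay 58575): balance=501448
step 6 (pay 59405): balance=447358
step 7 (pay 68536): balance=383563
step 8 (pay 68536): balance=319092
step 9 (pay 63230): balance=259244
step 10 (pay 55937): balance=206054
step 11 (pay 56227): balance=152011

152011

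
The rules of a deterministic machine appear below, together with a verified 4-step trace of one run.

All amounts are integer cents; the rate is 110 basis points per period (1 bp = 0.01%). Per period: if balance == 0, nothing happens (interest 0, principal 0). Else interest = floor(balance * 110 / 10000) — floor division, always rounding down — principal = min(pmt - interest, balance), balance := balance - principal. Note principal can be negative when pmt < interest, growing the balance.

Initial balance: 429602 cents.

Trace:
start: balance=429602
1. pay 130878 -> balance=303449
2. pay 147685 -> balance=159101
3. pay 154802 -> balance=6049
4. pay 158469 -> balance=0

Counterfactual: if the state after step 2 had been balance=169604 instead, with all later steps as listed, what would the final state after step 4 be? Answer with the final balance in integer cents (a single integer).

state after step 2 := balance=169604
3. pay 154802 -> balance=16667
4. pay 158469 -> balance=0

0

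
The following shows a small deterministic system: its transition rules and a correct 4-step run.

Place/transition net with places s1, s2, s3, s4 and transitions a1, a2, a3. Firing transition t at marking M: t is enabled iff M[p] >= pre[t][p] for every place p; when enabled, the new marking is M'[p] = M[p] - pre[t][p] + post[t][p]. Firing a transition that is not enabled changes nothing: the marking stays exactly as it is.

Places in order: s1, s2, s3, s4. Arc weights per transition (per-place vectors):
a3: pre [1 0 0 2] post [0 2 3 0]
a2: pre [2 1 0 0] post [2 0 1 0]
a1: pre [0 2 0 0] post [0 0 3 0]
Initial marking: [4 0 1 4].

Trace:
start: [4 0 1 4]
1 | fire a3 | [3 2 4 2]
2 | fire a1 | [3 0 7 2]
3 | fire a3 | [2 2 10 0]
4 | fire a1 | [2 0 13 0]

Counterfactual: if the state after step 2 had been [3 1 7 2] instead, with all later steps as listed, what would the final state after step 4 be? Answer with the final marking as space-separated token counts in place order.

2 1 13 0

state after step 2 := [3 1 7 2]
3 | fire a3 | [2 3 10 0]
4 | fire a1 | [2 1 13 0]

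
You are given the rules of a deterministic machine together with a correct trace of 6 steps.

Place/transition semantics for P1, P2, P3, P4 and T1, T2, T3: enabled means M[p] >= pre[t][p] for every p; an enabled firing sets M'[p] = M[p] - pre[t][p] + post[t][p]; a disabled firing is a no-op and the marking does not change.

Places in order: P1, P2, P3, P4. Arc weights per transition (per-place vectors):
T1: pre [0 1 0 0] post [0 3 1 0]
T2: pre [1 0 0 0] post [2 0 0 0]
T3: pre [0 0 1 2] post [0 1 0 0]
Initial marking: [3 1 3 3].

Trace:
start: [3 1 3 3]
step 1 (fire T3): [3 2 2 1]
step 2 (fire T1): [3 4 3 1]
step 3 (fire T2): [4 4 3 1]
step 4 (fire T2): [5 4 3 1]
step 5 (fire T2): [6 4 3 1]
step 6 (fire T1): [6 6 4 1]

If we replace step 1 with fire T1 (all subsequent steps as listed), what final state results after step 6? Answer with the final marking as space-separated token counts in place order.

(re-executing from step 1 with the substitution; state before step 1: [3 1 3 3])
step 1 (fire T1): [3 3 4 3]
step 2 (fire T1): [3 5 5 3]
step 3 (fire T2): [4 5 5 3]
step 4 (fire T2): [5 5 5 3]
step 5 (fire T2): [6 5 5 3]
step 6 (fire T1): [6 7 6 3]

6 7 6 3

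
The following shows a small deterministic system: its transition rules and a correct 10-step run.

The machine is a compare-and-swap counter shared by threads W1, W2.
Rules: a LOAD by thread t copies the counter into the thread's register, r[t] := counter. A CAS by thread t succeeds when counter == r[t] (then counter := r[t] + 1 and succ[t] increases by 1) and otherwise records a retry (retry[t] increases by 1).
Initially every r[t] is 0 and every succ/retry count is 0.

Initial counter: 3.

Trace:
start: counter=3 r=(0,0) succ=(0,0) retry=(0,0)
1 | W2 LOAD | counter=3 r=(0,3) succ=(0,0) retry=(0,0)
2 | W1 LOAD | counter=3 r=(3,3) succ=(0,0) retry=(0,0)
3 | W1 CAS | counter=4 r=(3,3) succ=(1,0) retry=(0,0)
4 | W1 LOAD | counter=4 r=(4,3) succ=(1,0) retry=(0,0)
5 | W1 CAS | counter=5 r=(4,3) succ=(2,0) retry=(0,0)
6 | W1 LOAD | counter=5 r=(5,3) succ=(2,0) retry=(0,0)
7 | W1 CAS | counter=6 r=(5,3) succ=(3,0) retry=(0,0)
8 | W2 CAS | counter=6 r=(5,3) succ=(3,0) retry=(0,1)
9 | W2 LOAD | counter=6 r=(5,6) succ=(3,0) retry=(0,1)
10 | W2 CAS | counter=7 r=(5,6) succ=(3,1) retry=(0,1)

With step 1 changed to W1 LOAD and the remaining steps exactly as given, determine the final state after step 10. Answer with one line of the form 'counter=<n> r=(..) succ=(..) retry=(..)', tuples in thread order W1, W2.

(re-executing from step 1 with the substitution; state before step 1: counter=3 r=(0,0) succ=(0,0) retry=(0,0))
1 | W1 LOAD | counter=3 r=(3,0) succ=(0,0) retry=(0,0)
2 | W1 LOAD | counter=3 r=(3,0) succ=(0,0) retry=(0,0)
3 | W1 CAS | counter=4 r=(3,0) succ=(1,0) retry=(0,0)
4 | W1 LOAD | counter=4 r=(4,0) succ=(1,0) retry=(0,0)
5 | W1 CAS | counter=5 r=(4,0) succ=(2,0) retry=(0,0)
6 | W1 LOAD | counter=5 r=(5,0) succ=(2,0) retry=(0,0)
7 | W1 CAS | counter=6 r=(5,0) succ=(3,0) retry=(0,0)
8 | W2 CAS | counter=6 r=(5,0) succ=(3,0) retry=(0,1)
9 | W2 LOAD | counter=6 r=(5,6) succ=(3,0) retry=(0,1)
10 | W2 CAS | counter=7 r=(5,6) succ=(3,1) retry=(0,1)

counter=7 r=(5,6) succ=(3,1) retry=(0,1)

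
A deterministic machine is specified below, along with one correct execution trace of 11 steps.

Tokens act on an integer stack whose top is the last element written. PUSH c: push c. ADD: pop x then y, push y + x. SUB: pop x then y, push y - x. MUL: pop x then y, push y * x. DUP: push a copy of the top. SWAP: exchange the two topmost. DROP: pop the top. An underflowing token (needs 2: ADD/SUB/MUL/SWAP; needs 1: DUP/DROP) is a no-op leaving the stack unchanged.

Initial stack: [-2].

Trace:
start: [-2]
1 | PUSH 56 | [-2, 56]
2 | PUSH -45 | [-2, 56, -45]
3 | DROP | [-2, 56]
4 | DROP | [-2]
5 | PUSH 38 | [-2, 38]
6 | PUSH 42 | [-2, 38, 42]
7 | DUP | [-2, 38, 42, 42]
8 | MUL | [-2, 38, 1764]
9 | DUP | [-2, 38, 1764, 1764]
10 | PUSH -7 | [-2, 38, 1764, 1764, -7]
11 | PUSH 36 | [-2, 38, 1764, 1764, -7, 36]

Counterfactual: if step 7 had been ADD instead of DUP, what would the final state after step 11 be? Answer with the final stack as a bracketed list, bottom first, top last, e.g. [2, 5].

[-160, -160, -7, 36]

(re-executing from step 7 with the substitution; state before step 7: [-2, 38, 42])
7 | ADD | [-2, 80]
8 | MUL | [-160]
9 | DUP | [-160, -160]
10 | PUSH -7 | [-160, -160, -7]
11 | PUSH 36 | [-160, -160, -7, 36]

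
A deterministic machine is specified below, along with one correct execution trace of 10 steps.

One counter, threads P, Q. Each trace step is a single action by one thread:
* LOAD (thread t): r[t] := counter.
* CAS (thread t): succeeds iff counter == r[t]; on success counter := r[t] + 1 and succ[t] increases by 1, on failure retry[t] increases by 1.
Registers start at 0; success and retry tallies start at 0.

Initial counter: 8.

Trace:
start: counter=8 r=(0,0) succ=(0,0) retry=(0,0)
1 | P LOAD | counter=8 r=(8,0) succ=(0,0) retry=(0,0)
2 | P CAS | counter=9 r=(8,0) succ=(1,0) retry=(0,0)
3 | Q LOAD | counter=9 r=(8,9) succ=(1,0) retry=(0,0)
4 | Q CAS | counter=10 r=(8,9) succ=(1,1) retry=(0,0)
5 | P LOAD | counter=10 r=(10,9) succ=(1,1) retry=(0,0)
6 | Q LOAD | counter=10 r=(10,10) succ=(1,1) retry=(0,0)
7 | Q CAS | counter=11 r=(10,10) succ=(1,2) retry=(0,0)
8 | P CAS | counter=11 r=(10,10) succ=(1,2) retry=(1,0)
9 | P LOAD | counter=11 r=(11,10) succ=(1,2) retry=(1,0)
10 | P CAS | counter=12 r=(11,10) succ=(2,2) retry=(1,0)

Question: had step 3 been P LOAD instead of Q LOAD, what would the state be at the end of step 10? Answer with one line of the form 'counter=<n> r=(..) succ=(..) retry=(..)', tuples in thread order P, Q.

(re-executing from step 3 with the substitution; state before step 3: counter=9 r=(8,0) succ=(1,0) retry=(0,0))
3 | P LOAD | counter=9 r=(9,0) succ=(1,0) retry=(0,0)
4 | Q CAS | counter=9 r=(9,0) succ=(1,0) retry=(0,1)
5 | P LOAD | counter=9 r=(9,0) succ=(1,0) retry=(0,1)
6 | Q LOAD | counter=9 r=(9,9) succ=(1,0) retry=(0,1)
7 | Q CAS | counter=10 r=(9,9) succ=(1,1) retry=(0,1)
8 | P CAS | counter=10 r=(9,9) succ=(1,1) retry=(1,1)
9 | P LOAD | counter=10 r=(10,9) succ=(1,1) retry=(1,1)
10 | P CAS | counter=11 r=(10,9) succ=(2,1) retry=(1,1)

counter=11 r=(10,9) succ=(2,1) retry=(1,1)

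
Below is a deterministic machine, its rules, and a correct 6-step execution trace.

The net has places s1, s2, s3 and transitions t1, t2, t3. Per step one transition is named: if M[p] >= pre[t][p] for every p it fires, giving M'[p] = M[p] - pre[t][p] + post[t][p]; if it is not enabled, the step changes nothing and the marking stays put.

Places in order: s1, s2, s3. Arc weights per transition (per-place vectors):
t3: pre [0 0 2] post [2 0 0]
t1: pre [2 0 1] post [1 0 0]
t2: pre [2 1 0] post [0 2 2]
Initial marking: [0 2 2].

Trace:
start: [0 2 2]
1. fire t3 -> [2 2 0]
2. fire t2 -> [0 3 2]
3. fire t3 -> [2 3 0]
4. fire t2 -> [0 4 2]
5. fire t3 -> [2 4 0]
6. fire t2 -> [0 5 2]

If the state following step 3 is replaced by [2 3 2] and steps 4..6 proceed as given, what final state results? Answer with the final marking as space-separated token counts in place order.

state after step 3 := [2 3 2]
4. fire t2 -> [0 4 4]
5. fire t3 -> [2 4 2]
6. fire t2 -> [0 5 4]

0 5 4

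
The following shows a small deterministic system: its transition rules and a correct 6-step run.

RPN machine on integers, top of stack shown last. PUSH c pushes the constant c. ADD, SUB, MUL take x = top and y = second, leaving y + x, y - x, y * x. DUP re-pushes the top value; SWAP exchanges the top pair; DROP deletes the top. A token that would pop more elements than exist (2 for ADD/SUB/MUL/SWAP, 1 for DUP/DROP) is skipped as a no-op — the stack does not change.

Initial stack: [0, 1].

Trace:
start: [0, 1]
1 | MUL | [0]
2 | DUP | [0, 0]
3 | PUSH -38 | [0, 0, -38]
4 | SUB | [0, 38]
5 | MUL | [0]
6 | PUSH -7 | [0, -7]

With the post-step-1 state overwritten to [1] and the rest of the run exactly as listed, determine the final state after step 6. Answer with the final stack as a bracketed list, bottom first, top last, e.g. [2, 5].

state after step 1 := [1]
2 | DUP | [1, 1]
3 | PUSH -38 | [1, 1, -38]
4 | SUB | [1, 39]
5 | MUL | [39]
6 | PUSH -7 | [39, -7]

[39, -7]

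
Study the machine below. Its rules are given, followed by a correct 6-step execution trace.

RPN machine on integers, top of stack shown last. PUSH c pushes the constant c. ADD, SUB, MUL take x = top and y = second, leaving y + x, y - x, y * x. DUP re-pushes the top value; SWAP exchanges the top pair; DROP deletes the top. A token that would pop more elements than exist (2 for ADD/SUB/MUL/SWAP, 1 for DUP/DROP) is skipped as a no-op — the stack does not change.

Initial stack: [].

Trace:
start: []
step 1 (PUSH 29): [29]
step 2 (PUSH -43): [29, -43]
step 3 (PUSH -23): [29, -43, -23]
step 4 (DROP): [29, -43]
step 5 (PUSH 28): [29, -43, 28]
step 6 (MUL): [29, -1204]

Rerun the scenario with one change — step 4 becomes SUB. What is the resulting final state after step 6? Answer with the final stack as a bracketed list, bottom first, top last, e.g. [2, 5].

(re-executing from step 4 with the substitution; state before step 4: [29, -43, -23])
step 4 (SUB): [29, -20]
step 5 (PUSH 28): [29, -20, 28]
step 6 (MUL): [29, -560]

[29, -560]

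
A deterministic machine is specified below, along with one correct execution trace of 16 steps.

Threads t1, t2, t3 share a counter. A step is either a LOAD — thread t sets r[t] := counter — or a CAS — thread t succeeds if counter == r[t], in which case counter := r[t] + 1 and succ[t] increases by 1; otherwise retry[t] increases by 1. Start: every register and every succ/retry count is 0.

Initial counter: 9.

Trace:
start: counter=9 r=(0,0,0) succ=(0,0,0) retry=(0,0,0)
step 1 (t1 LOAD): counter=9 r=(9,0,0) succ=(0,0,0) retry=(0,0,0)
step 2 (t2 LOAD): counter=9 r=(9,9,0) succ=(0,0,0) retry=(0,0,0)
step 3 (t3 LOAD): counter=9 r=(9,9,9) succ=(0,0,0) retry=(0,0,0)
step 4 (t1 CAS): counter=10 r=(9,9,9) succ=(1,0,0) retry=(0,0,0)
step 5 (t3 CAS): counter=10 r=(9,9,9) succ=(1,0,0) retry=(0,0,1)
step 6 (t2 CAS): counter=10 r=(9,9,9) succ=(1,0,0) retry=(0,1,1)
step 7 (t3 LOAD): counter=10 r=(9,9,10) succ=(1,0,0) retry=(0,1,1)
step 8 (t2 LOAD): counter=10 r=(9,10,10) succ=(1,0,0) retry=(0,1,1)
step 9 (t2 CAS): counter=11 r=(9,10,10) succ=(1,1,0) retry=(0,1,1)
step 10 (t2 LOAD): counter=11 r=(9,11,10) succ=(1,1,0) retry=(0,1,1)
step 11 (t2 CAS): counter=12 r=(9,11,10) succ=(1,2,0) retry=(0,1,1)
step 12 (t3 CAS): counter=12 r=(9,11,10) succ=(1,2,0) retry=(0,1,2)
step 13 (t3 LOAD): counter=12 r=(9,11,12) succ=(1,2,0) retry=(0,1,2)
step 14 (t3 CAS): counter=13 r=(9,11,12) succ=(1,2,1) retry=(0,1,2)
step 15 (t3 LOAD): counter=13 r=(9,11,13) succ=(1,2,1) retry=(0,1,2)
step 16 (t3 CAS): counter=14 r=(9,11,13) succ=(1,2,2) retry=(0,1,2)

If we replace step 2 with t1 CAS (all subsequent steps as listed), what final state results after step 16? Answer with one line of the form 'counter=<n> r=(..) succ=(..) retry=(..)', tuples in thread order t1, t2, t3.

(re-executing from step 2 with the substitution; state before step 2: counter=9 r=(9,0,0) succ=(0,0,0) retry=(0,0,0))
step 2 (t1 CAS): counter=10 r=(9,0,0) succ=(1,0,0) retry=(0,0,0)
step 3 (t3 LOAD): counter=10 r=(9,0,10) succ=(1,0,0) retry=(0,0,0)
step 4 (t1 CAS): counter=10 r=(9,0,10) succ=(1,0,0) retry=(1,0,0)
step 5 (t3 CAS): counter=11 r=(9,0,10) succ=(1,0,1) retry=(1,0,0)
step 6 (t2 CAS): counter=11 r=(9,0,10) succ=(1,0,1) retry=(1,1,0)
step 7 (t3 LOAD): counter=11 r=(9,0,11) succ=(1,0,1) retry=(1,1,0)
step 8 (t2 LOAD): counter=11 r=(9,11,11) succ=(1,0,1) retry=(1,1,0)
step 9 (t2 CAS): counter=12 r=(9,11,11) succ=(1,1,1) retry=(1,1,0)
step 10 (t2 LOAD): counter=12 r=(9,12,11) succ=(1,1,1) retry=(1,1,0)
step 11 (t2 CAS): counter=13 r=(9,12,11) succ=(1,2,1) retry=(1,1,0)
step 12 (t3 CAS): counter=13 r=(9,12,11) succ=(1,2,1) retry=(1,1,1)
step 13 (t3 LOAD): counter=13 r=(9,12,13) succ=(1,2,1) retry=(1,1,1)
step 14 (t3 CAS): counter=14 r=(9,12,13) succ=(1,2,2) retry=(1,1,1)
step 15 (t3 LOAD): counter=14 r=(9,12,14) succ=(1,2,2) retry=(1,1,1)
step 16 (t3 CAS): counter=15 r=(9,12,14) succ=(1,2,3) retry=(1,1,1)

counter=15 r=(9,12,14) succ=(1,2,3) retry=(1,1,1)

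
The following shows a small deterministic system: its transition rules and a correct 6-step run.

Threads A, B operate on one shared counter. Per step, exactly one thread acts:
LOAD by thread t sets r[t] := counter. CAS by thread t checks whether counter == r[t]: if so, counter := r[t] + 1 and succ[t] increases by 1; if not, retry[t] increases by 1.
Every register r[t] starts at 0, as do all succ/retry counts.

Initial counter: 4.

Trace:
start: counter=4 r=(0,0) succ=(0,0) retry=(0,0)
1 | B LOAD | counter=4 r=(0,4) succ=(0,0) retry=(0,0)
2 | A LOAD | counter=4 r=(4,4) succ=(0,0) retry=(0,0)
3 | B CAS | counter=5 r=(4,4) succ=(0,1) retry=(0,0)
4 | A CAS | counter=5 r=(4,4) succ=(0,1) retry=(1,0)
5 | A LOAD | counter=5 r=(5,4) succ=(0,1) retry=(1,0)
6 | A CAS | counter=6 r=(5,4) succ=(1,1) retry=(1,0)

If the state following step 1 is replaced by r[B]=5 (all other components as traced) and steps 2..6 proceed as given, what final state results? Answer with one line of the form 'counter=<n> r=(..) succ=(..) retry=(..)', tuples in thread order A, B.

state after step 1 := counter=4 r=(0,5) succ=(0,0) retry=(0,0)
2 | A LOAD | counter=4 r=(4,5) succ=(0,0) retry=(0,0)
3 | B CAS | counter=4 r=(4,5) succ=(0,0) retry=(0,1)
4 | A CAS | counter=5 r=(4,5) succ=(1,0) retry=(0,1)
5 | A LOAD | counter=5 r=(5,5) succ=(1,0) retry=(0,1)
6 | A CAS | counter=6 r=(5,5) succ=(2,0) retry=(0,1)

counter=6 r=(5,5) succ=(2,0) retry=(0,1)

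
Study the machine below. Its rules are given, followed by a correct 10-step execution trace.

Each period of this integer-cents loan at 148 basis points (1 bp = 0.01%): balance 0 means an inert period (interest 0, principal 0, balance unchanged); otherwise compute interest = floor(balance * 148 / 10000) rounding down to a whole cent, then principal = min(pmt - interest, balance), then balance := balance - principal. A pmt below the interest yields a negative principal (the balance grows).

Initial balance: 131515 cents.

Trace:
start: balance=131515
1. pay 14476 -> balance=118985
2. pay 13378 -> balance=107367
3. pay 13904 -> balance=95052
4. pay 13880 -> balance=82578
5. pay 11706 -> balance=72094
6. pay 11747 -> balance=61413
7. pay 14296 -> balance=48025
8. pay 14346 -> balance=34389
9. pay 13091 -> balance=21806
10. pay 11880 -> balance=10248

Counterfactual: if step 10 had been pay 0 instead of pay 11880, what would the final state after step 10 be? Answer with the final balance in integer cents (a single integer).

22128

(re-executing from step 10 with the substitution; state before step 10: balance=21806)
10. pay 0 -> balance=22128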